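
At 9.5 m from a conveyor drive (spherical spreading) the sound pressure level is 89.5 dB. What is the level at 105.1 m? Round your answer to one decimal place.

68.6 dB

Spherical spreading from a point source gives a 20·log₁₀(r₂/r₁) drop.
L₂ = 89.5 − 20·log₁₀(105.1/9.5) = 89.5 − 20.878 = 68.62 dB.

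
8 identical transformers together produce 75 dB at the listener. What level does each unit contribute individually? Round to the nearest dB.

8 equal contributions raise the level by 10·log₁₀ 8 = 9.031 dB, so each unit alone gives 75 − 9.031.

66 dB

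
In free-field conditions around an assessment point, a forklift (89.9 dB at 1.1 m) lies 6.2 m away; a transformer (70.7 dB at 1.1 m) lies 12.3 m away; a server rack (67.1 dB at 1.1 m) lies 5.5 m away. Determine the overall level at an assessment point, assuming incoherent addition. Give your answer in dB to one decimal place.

Propagate each source to the receiver with L = L_ref − 20·log₁₀(r/r_ref), then add intensities.
forklift: 89.9 − 20·log₁₀(6.2/1.1) = 89.9 − 15.02 = 74.88 dB.
transformer: 70.7 − 20·log₁₀(12.3/1.1) = 70.7 − 20.97 = 49.73 dB.
server rack: 67.1 − 20·log₁₀(5.5/1.1) = 67.1 − 13.98 = 53.12 dB.
Σ 10^(L/10) = 3.106e+07 → L_total = 10·log₁₀(3.106e+07) = 74.92 dB.

74.9 dB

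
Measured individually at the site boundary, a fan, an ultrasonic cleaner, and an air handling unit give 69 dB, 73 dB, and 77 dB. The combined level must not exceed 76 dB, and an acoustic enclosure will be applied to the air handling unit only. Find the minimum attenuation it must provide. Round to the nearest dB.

6 dB

Fixed contribution from the other sources: Σ 10^(L/10) = 10^(69/10) + 10^(73/10) = 2.790e+07 (74.46 dB).
To meet 76 dB overall, the treated air handling unit may contribute at most 10^(76/10) − 2.790e+07 = 1.191e+07, i.e. 70.76 dB.
So the air handling unit must be reduced from 77 to 70.76 dB: IL = 6.24 dB.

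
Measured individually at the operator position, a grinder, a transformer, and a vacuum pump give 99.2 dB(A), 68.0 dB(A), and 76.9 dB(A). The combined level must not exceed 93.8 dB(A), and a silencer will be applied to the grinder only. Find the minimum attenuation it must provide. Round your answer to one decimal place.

Everything except the grinder sums to 10^(68.0/10) + 10^(76.9/10) = 5.529e+07 in linear terms, 77.43 dB(A).
The limit corresponds to 10^(93.8/10) = 2.399e+09; subtracting the fixed part leaves 2.344e+09 for the grinder, i.e. 93.70 dB(A).
So the grinder must be reduced from 99.2 to 93.70 dB(A): IL = 5.50 dB.

5.5 dB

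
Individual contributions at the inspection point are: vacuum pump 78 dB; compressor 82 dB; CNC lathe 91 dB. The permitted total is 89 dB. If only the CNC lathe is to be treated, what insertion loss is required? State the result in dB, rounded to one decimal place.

3.4 dB

Fixed contribution from the other sources: Σ 10^(L/10) = 10^(78/10) + 10^(82/10) = 2.216e+08 (83.46 dB).
The limit corresponds to 10^(89/10) = 7.943e+08; subtracting the fixed part leaves 5.727e+08 for the CNC lathe, i.e. 87.58 dB.
Required insertion loss = 91 − 87.58 = 3.42 dB.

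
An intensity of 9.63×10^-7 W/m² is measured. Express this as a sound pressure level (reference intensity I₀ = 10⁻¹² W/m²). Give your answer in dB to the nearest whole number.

Dividing by I₀ shifts the exponent by 12: I/I₀ = 9.63×10^5.
L = 10·(0.9836 + 5) = 59.84 dB.

60 dB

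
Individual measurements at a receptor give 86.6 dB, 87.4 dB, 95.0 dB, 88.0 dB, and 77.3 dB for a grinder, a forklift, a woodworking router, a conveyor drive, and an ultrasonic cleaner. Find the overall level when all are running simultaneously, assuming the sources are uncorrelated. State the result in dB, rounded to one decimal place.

96.9 dB

For uncorrelated sources the intensities add, so convert each level to linear form, sum, and take 10·log₁₀ of the total.
Σ 10^(L/10) = 10^(86.6/10) + 10^(87.4/10) + 10^(95.0/10) + 10^(88.0/10) + 10^(77.3/10) = 4.854e+09.
L_total = 10·log₁₀(4.854e+09) = 96.86 dB.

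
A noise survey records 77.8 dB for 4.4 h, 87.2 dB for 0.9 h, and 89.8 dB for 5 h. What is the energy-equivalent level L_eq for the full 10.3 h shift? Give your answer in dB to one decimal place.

The energy average is taken in the linear domain: L_eq = 10·log₁₀[(Σ tᵢ·10^(Lᵢ/10))/T], T = 10.3 h.
Σ tᵢ·10^(Lᵢ/10) = 4.4·10^(77.8/10) + 0.9·10^(87.2/10) + 5·10^(89.8/10) = 5.512e+09.
L_eq = 10·log₁₀(5.512e+09/10.3) = 87.29 dB.

87.3 dB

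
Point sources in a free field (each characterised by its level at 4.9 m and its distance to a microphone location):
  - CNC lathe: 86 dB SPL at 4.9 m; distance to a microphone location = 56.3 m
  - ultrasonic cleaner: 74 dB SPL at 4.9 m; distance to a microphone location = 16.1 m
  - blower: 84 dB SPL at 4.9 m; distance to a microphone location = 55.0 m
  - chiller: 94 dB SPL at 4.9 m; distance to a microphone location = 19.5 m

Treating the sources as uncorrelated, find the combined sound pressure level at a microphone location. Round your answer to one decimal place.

82.2 dB SPL

Apply inverse-square spreading to bring every level to the receiver, then sum 10^(L/10).
CNC lathe: 86 − 20·log₁₀(56.3/4.9) = 86 − 21.21 = 64.79 dB SPL.
ultrasonic cleaner: 74 − 20·log₁₀(16.1/4.9) = 74 − 10.33 = 63.67 dB SPL.
blower: 84 − 20·log₁₀(55.0/4.9) = 84 − 21.00 = 63.00 dB SPL.
chiller: 94 − 20·log₁₀(19.5/4.9) = 94 − 12.00 = 82.00 dB SPL.
Σ 10^(L/10) = 1.659e+08 → L_total = 10·log₁₀(1.659e+08) = 82.20 dB SPL.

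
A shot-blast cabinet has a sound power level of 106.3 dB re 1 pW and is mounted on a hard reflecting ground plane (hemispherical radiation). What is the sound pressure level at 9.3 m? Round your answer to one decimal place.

The power spreads over a hemisphere of area 2π·r², so L_p = L_w − 10·log₁₀(2π·r²).
2π·r² = 543.4 m², 10·log₁₀ of that is 27.351 dB.
L_p = 106.3 − 27.351 = 78.95 dB.

78.9 dB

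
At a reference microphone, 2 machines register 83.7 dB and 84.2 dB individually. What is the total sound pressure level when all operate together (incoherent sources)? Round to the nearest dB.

87 dB

For uncorrelated sources the intensities add, so convert each level to linear form, sum, and take 10·log₁₀ of the total.
Σ 10^(L/10) = 10^(83.7/10) + 10^(84.2/10) = 4.974e+08.
L_total = 10·log₁₀(4.974e+08) = 86.97 dB.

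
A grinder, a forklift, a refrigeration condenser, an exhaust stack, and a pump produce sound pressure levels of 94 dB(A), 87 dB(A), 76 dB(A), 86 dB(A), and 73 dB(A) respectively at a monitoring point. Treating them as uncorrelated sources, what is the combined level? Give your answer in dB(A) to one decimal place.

For uncorrelated sources the intensities add, so convert each level to linear form, sum, and take 10·log₁₀ of the total.
Σ 10^(L/10) = 10^(94/10) + 10^(87/10) + 10^(76/10) + 10^(86/10) + 10^(73/10) = 3.471e+09.
L_total = 10·log₁₀(3.471e+09) = 95.40 dB(A).

95.4 dB(A)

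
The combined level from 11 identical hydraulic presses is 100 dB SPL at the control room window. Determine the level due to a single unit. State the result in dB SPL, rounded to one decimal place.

11 equal contributions raise the level by 10·log₁₀ 11 = 10.414 dB, so each unit alone gives 100 − 10.414.

89.6 dB SPL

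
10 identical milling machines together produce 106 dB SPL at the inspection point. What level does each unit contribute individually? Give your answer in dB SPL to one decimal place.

Dividing the total intensity by 10 lowers the level by 10·log₁₀ 10 = 10.000 dB: L₁ = 106 − 10.000.

96.0 dB SPL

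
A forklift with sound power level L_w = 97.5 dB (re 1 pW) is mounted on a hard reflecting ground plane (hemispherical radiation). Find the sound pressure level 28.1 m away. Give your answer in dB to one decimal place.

The power spreads over a hemisphere of area 2π·r², so L_p = L_w − 10·log₁₀(2π·r²).
2π·r² = 4961 m², 10·log₁₀ of that is 36.956 dB.
L_p = 97.5 − 36.956 = 60.54 dB.

60.5 dB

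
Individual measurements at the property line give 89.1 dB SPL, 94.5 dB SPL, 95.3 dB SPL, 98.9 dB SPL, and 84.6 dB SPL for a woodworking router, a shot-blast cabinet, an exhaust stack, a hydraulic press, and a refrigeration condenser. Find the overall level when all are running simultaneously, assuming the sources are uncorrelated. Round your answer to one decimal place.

Incoherent sources combine by intensity addition: L_total = 10·log₁₀(Σ 10^(L_i/10)).
Σ 10^(L/10) = 10^(89.1/10) + 10^(94.5/10) + 10^(95.3/10) + 10^(98.9/10) + 10^(84.6/10) = 1.507e+10.
L_total = 10·log₁₀(1.507e+10) = 101.78 dB SPL.

101.8 dB SPL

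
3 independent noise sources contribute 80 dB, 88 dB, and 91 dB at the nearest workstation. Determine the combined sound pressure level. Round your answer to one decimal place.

For uncorrelated sources the intensities add, so convert each level to linear form, sum, and take 10·log₁₀ of the total.
Σ 10^(L/10) = 10^(80/10) + 10^(88/10) + 10^(91/10) = 1.990e+09.
L_total = 10·log₁₀(1.990e+09) = 92.99 dB.

93.0 dB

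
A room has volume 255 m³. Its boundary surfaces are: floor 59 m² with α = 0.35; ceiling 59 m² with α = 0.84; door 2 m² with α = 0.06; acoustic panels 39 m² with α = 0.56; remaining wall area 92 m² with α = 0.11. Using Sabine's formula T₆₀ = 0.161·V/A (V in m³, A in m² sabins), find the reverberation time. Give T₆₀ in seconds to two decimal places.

0.40 s

Summing Sᵢαᵢ: 59·0.35 + 59·0.84 + 2·0.06 + 39·0.56 + 92·0.11 = 102.29 m².
T₆₀ = 0.161 × 255 / 102.29 = 0.401 s.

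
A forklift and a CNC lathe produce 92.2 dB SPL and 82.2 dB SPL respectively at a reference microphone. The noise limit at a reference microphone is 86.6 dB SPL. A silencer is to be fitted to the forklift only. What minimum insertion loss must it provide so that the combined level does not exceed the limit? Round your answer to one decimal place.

7.6 dB

Fixed contribution from the other source: Σ 10^(L/10) = 10^(82.2/10) = 1.660e+08 (82.20 dB SPL).
To meet 86.6 dB SPL overall, the treated forklift may contribute at most 10^(86.6/10) − 1.660e+08 = 2.911e+08, i.e. 84.64 dB SPL.
Required insertion loss = 92.2 − 84.64 = 7.56 dB.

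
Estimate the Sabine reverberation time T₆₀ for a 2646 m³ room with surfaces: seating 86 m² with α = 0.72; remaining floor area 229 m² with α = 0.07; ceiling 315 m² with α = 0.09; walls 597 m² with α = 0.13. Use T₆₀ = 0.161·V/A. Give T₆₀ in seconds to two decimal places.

2.32 s

Summing Sᵢαᵢ: 86·0.72 + 229·0.07 + 315·0.09 + 597·0.13 = 183.91 m².
T₆₀ = 0.161 × 2646 / 183.91 = 2.316 s.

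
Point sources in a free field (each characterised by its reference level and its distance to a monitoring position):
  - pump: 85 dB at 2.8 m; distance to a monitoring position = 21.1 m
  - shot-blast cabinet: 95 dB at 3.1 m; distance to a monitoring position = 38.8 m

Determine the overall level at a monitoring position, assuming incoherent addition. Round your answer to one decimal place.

First find each source's level at the receiver (point-source: −20·log₁₀(r/r_ref)), then combine on an intensity basis.
pump: 85 − 20·log₁₀(21.1/2.8) = 85 − 17.54 = 67.46 dB.
shot-blast cabinet: 95 − 20·log₁₀(38.8/3.1) = 95 − 21.95 = 73.05 dB.
Σ 10^(L/10) = 2.576e+07 → L_total = 10·log₁₀(2.576e+07) = 74.11 dB.

74.1 dB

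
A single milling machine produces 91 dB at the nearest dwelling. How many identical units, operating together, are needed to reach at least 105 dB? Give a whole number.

The shortfall is 105 − 91 = 14.0 dB, and N units add 10·log₁₀ N, so need 10·log₁₀ N ≥ 14.0.
N ≥ 10^(14.0/10) = 25.119, so N = 26.

26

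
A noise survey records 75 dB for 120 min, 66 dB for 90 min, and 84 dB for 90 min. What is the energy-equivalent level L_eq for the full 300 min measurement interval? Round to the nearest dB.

80 dB

Weight each interval's intensity by its duration and average over T = 300 min:
Σ tᵢ·10^(Lᵢ/10) = 120·10^(75/10) + 90·10^(66/10) + 90·10^(84/10) = 2.676e+10.
L_eq = 10·log₁₀(2.676e+10/300) = 79.50 dB.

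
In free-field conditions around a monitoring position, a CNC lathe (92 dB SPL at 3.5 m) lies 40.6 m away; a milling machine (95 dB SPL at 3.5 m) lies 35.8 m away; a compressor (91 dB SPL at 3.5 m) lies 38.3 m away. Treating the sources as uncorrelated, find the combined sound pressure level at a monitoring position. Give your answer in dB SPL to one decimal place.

Apply inverse-square spreading to bring every level to the receiver, then sum 10^(L/10).
CNC lathe: 92 − 20·log₁₀(40.6/3.5) = 92 − 21.29 = 70.71 dB SPL.
milling machine: 95 − 20·log₁₀(35.8/3.5) = 95 − 20.20 = 74.80 dB SPL.
compressor: 91 − 20·log₁₀(38.3/3.5) = 91 − 20.78 = 70.22 dB SPL.
Σ 10^(L/10) = 5.252e+07 → L_total = 10·log₁₀(5.252e+07) = 77.20 dB SPL.

77.2 dB SPL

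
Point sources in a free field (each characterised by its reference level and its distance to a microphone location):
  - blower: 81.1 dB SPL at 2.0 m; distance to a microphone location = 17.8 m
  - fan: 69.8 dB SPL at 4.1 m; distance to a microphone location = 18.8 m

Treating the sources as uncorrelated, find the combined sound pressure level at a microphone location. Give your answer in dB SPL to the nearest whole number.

First find each source's level at the receiver (point-source: −20·log₁₀(r/r_ref)), then combine on an intensity basis.
blower: 81.1 − 20·log₁₀(17.8/2.0) = 81.1 − 18.99 = 62.11 dB SPL.
fan: 69.8 − 20·log₁₀(18.8/4.1) = 69.8 − 13.23 = 56.57 dB SPL.
Σ 10^(L/10) = 2.081e+06 → L_total = 10·log₁₀(2.081e+06) = 63.18 dB SPL.

63 dB SPL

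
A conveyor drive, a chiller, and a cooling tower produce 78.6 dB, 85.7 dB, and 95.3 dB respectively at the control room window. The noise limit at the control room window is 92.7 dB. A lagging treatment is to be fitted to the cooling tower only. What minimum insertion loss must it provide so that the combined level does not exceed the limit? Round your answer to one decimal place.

The untreated sources together contribute 10^(78.6/10) + 10^(85.7/10) = 4.440e+08, i.e. 86.47 dB.
To meet 92.7 dB overall, the treated cooling tower may contribute at most 10^(92.7/10) − 4.440e+08 = 1.418e+09, i.e. 91.52 dB.
So the cooling tower must be reduced from 95.3 to 91.52 dB: IL = 3.78 dB.

3.8 dB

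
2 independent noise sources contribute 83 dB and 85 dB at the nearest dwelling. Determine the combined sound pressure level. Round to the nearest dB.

87 dB

For uncorrelated sources the intensities add, so convert each level to linear form, sum, and take 10·log₁₀ of the total.
Σ 10^(L/10) = 10^(83/10) + 10^(85/10) = 5.158e+08.
L_total = 10·log₁₀(5.158e+08) = 87.12 dB.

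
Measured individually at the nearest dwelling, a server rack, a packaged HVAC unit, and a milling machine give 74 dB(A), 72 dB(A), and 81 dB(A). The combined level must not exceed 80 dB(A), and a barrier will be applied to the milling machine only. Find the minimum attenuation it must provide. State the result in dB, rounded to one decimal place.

3.3 dB

The untreated sources together contribute 10^(74/10) + 10^(72/10) = 4.097e+07, i.e. 76.12 dB(A).
To meet 80 dB(A) overall, the treated milling machine may contribute at most 10^(80/10) − 4.097e+07 = 5.903e+07, i.e. 77.71 dB(A).
Required insertion loss = 81 − 77.71 = 3.29 dB.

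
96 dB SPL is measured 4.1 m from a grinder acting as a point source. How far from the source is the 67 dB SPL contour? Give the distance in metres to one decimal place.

115.6 m

For a point source L₁ − L₂ = 20·log₁₀(r₂/r₁), so r₂ = r₁·10^((L₁−L₂)/20).
r₂ = 4.1·10^((96−67)/20) = 4.1·10^(29.0/20) = 115.55 m.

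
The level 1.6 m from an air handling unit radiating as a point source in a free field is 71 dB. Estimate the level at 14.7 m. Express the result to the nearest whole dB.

Spherical spreading from a point source gives a 20·log₁₀(r₂/r₁) drop.
L₂ = 71 − 20·log₁₀(14.7/1.6) = 71 − 19.264 = 51.74 dB.

52 dB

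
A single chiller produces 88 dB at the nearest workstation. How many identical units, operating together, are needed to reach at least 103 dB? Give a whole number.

The shortfall is 103 − 88 = 15.0 dB, and N units add 10·log₁₀ N, so need 10·log₁₀ N ≥ 15.0.
N ≥ 10^(15.0/10) = 31.623, so N = 32.

32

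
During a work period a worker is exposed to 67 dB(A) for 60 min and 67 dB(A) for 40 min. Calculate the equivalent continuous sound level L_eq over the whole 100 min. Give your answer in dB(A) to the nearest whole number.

67 dB(A)

The energy average is taken in the linear domain: L_eq = 10·log₁₀[(Σ tᵢ·10^(Lᵢ/10))/T], T = 100 min.
Σ tᵢ·10^(Lᵢ/10) = 60·10^(67/10) + 40·10^(67/10) = 5.012e+08.
L_eq = 10·log₁₀(5.012e+08/100) = 67.00 dB(A).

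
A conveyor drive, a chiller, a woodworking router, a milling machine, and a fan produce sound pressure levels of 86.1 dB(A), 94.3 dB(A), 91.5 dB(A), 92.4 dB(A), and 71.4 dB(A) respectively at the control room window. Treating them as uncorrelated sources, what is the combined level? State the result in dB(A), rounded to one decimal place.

98.0 dB(A)

For uncorrelated sources the intensities add, so convert each level to linear form, sum, and take 10·log₁₀ of the total.
Σ 10^(L/10) = 10^(86.1/10) + 10^(94.3/10) + 10^(91.5/10) + 10^(92.4/10) + 10^(71.4/10) = 6.263e+09.
L_total = 10·log₁₀(6.263e+09) = 97.97 dB(A).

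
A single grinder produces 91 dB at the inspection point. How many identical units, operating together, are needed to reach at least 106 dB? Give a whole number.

32

The shortfall is 106 − 91 = 15.0 dB, and N units add 10·log₁₀ N, so need 10·log₁₀ N ≥ 15.0.
N ≥ 10^(15.0/10) = 31.623, so N = 32.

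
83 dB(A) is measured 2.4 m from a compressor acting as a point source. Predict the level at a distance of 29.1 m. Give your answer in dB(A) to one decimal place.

Point-source attenuation: ΔL = 20·log₁₀(r₂/r₁) = 20·log₁₀(29.1/2.4) = 21.674 dB.
L₂ = 83 − 20·log₁₀(29.1/2.4) = 83 − 21.674 = 61.33 dB(A).

61.3 dB(A)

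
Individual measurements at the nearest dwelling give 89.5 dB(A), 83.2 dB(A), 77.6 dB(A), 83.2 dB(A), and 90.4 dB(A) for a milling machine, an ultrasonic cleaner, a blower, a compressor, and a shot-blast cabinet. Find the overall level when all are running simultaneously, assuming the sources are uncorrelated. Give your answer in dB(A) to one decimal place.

93.9 dB(A)

For uncorrelated sources the intensities add, so convert each level to linear form, sum, and take 10·log₁₀ of the total.
Σ 10^(L/10) = 10^(89.5/10) + 10^(83.2/10) + 10^(77.6/10) + 10^(83.2/10) + 10^(90.4/10) = 2.463e+09.
L_total = 10·log₁₀(2.463e+09) = 93.91 dB(A).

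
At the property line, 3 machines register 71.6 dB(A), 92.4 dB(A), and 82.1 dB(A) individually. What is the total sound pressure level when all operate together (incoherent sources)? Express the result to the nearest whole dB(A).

Incoherent sources combine by intensity addition: L_total = 10·log₁₀(Σ 10^(L_i/10)).
Σ 10^(L/10) = 10^(71.6/10) + 10^(92.4/10) + 10^(82.1/10) = 1.914e+09.
L_total = 10·log₁₀(1.914e+09) = 92.82 dB(A).

93 dB(A)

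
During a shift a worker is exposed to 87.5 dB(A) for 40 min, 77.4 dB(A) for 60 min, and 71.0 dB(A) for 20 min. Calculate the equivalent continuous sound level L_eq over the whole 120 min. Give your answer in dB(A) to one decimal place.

83.4 dB(A)

The energy average is taken in the linear domain: L_eq = 10·log₁₀[(Σ tᵢ·10^(Lᵢ/10))/T], T = 120 min.
Σ tᵢ·10^(Lᵢ/10) = 40·10^(87.5/10) + 60·10^(77.4/10) + 20·10^(71.0/10) = 2.604e+10.
L_eq = 10·log₁₀(2.604e+10/120) = 83.37 dB(A).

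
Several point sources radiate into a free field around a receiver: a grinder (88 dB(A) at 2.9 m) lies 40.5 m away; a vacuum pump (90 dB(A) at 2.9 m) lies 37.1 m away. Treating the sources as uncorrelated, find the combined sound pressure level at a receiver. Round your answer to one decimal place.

First find each source's level at the receiver (point-source: −20·log₁₀(r/r_ref)), then combine on an intensity basis.
grinder: 88 − 20·log₁₀(40.5/2.9) = 88 − 22.90 = 65.10 dB(A).
vacuum pump: 90 − 20·log₁₀(37.1/2.9) = 90 − 22.14 = 67.86 dB(A).
Σ 10^(L/10) = 9.345e+06 → L_total = 10·log₁₀(9.345e+06) = 69.71 dB(A).

69.7 dB(A)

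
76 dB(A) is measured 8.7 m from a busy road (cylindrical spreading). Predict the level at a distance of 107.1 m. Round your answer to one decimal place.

Line-source attenuation: ΔL = 10·log₁₀(r₂/r₁) = 10·log₁₀(107.1/8.7) = 10.903 dB.
L₂ = 76 − 10·log₁₀(107.1/8.7) = 76 − 10.903 = 65.10 dB(A).

65.1 dB(A)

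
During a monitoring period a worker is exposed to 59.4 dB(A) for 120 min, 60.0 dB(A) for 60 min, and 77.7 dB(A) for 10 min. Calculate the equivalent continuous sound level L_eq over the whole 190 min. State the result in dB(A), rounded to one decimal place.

66.0 dB(A)

L_eq = 10·log₁₀[(1/T)·Σ tᵢ·10^(Lᵢ/10)] with T = 190 min.
Σ tᵢ·10^(Lᵢ/10) = 120·10^(59.4/10) + 60·10^(60.0/10) + 10·10^(77.7/10) = 7.534e+08.
L_eq = 10·log₁₀(7.534e+08/190) = 65.98 dB(A).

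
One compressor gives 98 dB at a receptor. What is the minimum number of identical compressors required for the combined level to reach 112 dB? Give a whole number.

Need L₁ + 10·log₁₀ N ≥ 112, i.e. log₁₀ N ≥ 1.40.
N ≥ 10^(14.0/10) = 25.119, so N = 26.

26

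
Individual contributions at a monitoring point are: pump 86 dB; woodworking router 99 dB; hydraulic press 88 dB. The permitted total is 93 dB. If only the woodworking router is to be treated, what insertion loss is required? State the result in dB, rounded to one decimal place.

9.1 dB

The untreated sources together contribute 10^(86/10) + 10^(88/10) = 1.029e+09, i.e. 90.12 dB.
To meet 93 dB overall, the treated woodworking router may contribute at most 10^(93/10) − 1.029e+09 = 9.662e+08, i.e. 89.85 dB.
Required insertion loss = 99 − 89.85 = 9.15 dB.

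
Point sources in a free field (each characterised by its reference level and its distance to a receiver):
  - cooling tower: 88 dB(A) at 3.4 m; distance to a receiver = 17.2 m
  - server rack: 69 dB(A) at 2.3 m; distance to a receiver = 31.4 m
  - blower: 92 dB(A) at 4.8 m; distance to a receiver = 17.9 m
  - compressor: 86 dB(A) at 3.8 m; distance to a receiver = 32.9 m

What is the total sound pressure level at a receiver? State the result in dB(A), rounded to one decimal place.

First find each source's level at the receiver (point-source: −20·log₁₀(r/r_ref)), then combine on an intensity basis.
cooling tower: 88 − 20·log₁₀(17.2/3.4) = 88 − 14.08 = 73.92 dB(A).
server rack: 69 − 20·log₁₀(31.4/2.3) = 69 − 22.70 = 46.30 dB(A).
blower: 92 − 20·log₁₀(17.9/4.8) = 92 − 11.43 = 80.57 dB(A).
compressor: 86 − 20·log₁₀(32.9/3.8) = 86 − 18.75 = 67.25 dB(A).
Σ 10^(L/10) = 1.440e+08 → L_total = 10·log₁₀(1.440e+08) = 81.58 dB(A).

81.6 dB(A)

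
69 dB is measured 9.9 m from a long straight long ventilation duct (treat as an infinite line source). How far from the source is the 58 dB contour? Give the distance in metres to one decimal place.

124.6 m

The 11.0 dB drop corresponds to a distance ratio of 10^(11.0/10) for a line source.
r₂ = 9.9·10^((69−58)/10) = 9.9·10^(11.0/10) = 124.63 m.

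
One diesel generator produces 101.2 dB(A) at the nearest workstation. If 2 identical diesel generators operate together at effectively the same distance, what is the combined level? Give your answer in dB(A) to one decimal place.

104.2 dB(A)

N identical incoherent sources raise the level by 10·log₁₀ N.
L_total = 101.2 + 10·log₁₀(2) = 101.2 + 3.010 = 104.21 dB(A).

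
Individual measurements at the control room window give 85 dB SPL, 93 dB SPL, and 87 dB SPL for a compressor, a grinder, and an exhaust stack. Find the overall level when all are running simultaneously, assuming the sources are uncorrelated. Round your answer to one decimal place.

94.5 dB SPL

Incoherent sources combine by intensity addition: L_total = 10·log₁₀(Σ 10^(L_i/10)).
Σ 10^(L/10) = 10^(85/10) + 10^(93/10) + 10^(87/10) = 2.813e+09.
L_total = 10·log₁₀(2.813e+09) = 94.49 dB SPL.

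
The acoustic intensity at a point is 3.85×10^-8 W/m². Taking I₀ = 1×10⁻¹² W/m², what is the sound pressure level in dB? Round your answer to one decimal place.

45.9 dB

I/I₀ = 3.85×10^-8/10⁻¹² = 3.85×10^4, and L = 10·log₁₀(I/I₀).
L = 10·(0.5855 + 4) = 45.85 dB.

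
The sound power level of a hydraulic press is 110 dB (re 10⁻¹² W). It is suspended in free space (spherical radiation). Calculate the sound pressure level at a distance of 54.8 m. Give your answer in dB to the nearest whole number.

64 dB

The power spreads over a sphere of area 4π·r², so L_p = L_w − 10·log₁₀(4π·r²).
4π·r² = 3.774e+04 m², 10·log₁₀ of that is 45.768 dB.
L_p = 110 − 45.768 = 64.23 dB.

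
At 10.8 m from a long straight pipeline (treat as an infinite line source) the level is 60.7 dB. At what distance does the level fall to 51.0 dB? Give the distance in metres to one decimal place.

Line-source spreading drops the level by 10·log₁₀(r₂/r₁); inverting, r₂/r₁ = 10^(ΔL/10).
r₂ = 10.8·10^((60.7−51.0)/10) = 10.8·10^(9.7/10) = 100.79 m.

100.8 m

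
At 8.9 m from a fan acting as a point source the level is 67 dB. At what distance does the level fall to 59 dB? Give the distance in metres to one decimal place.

For a point source L₁ − L₂ = 20·log₁₀(r₂/r₁), so r₂ = r₁·10^((L₁−L₂)/20).
r₂ = 8.9·10^((67−59)/20) = 8.9·10^(8.0/20) = 22.36 m.

22.4 m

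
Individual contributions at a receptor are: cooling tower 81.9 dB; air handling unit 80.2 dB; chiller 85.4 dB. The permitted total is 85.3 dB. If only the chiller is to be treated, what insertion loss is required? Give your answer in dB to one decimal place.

6.4 dB

Everything except the chiller sums to 10^(81.9/10) + 10^(80.2/10) = 2.596e+08 in linear terms, 84.14 dB.
The limit corresponds to 10^(85.3/10) = 3.388e+08; subtracting the fixed part leaves 7.925e+07 for the chiller, i.e. 78.99 dB.
So the chiller must be reduced from 85.4 to 78.99 dB: IL = 6.41 dB.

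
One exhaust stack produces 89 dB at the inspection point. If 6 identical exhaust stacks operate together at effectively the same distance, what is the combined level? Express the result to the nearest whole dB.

97 dB

With 6 equal, uncorrelated contributions the intensity is 6× that of one unit, giving a rise of 10·log₁₀ 6.
L_total = 89 + 10·log₁₀(6) = 89 + 7.782 = 96.78 dB.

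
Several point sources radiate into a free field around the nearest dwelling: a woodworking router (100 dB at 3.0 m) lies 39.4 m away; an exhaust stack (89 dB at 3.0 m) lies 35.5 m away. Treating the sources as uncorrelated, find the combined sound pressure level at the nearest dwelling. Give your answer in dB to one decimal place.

78.0 dB

First find each source's level at the receiver (point-source: −20·log₁₀(r/r_ref)), then combine on an intensity basis.
woodworking router: 100 − 20·log₁₀(39.4/3.0) = 100 − 22.37 = 77.63 dB.
exhaust stack: 89 − 20·log₁₀(35.5/3.0) = 89 − 21.46 = 67.54 dB.
Σ 10^(L/10) = 6.365e+07 → L_total = 10·log₁₀(6.365e+07) = 78.04 dB.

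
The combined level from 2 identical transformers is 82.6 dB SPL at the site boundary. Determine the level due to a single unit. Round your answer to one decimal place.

79.6 dB SPL

Dividing the total intensity by 2 lowers the level by 10·log₁₀ 2 = 3.010 dB: L₁ = 82.6 − 3.010.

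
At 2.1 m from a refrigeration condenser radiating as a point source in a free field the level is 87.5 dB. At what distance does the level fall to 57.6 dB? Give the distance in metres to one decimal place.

65.6 m

The 29.9 dB drop corresponds to a distance ratio of 10^(29.9/20) for a point source.
r₂ = 2.1·10^((87.5−57.6)/20) = 2.1·10^(29.9/20) = 65.65 m.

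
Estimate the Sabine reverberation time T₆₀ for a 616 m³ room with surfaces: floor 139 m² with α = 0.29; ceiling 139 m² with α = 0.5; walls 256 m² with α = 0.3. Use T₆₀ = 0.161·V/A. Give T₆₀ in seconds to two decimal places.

Total absorption A = 139·0.29 + 139·0.5 + 256·0.3 = 186.61 m² sabins.
T₆₀ = 0.161·V/A = 0.161·616/186.61 = 0.531 s.

0.53 s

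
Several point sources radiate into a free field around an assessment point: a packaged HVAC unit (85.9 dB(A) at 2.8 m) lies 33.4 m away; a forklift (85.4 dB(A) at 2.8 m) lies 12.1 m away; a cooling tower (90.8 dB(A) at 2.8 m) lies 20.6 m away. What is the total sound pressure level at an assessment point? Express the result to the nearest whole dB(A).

Apply inverse-square spreading to bring every level to the receiver, then sum 10^(L/10).
packaged HVAC unit: 85.9 − 20·log₁₀(33.4/2.8) = 85.9 − 21.53 = 64.37 dB(A).
forklift: 85.4 − 20·log₁₀(12.1/2.8) = 85.4 − 12.71 = 72.69 dB(A).
cooling tower: 90.8 − 20·log₁₀(20.6/2.8) = 90.8 − 17.33 = 73.47 dB(A).
Σ 10^(L/10) = 4.351e+07 → L_total = 10·log₁₀(4.351e+07) = 76.39 dB(A).

76 dB(A)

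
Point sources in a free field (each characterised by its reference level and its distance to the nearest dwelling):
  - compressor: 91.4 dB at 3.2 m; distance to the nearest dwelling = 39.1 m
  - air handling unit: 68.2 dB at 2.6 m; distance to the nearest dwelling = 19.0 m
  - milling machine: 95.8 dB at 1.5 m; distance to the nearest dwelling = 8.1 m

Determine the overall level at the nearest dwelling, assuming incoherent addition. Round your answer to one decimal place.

81.5 dB

First find each source's level at the receiver (point-source: −20·log₁₀(r/r_ref)), then combine on an intensity basis.
compressor: 91.4 − 20·log₁₀(39.1/3.2) = 91.4 − 21.74 = 69.66 dB.
air handling unit: 68.2 − 20·log₁₀(19.0/2.6) = 68.2 − 17.28 = 50.92 dB.
milling machine: 95.8 − 20·log₁₀(8.1/1.5) = 95.8 − 14.65 = 81.15 dB.
Σ 10^(L/10) = 1.398e+08 → L_total = 10·log₁₀(1.398e+08) = 81.45 dB.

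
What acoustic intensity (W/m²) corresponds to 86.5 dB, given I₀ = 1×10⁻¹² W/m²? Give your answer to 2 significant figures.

I/I₀ = 10^(86.5/10) = 4.467e+08, so I = 4.467e+08 × 10⁻¹² W/m².

0.00045 W/m²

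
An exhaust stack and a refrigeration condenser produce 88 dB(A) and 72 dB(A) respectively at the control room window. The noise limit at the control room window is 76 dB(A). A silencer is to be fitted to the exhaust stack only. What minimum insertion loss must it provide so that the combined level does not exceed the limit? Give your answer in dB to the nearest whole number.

Everything except the exhaust stack sums to 10^(72/10) = 1.585e+07 in linear terms, 72.00 dB(A).
The limit corresponds to 10^(76/10) = 3.981e+07; subtracting the fixed part leaves 2.396e+07 for the exhaust stack, i.e. 73.80 dB(A).
Required insertion loss = 88 − 73.80 = 14.20 dB.

14 dB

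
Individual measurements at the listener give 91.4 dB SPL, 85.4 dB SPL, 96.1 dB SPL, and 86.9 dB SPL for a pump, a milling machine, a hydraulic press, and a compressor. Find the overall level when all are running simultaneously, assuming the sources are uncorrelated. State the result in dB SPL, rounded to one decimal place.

98.0 dB SPL

For uncorrelated sources the intensities add, so convert each level to linear form, sum, and take 10·log₁₀ of the total.
Σ 10^(L/10) = 10^(91.4/10) + 10^(85.4/10) + 10^(96.1/10) + 10^(86.9/10) = 6.291e+09.
L_total = 10·log₁₀(6.291e+09) = 97.99 dB SPL.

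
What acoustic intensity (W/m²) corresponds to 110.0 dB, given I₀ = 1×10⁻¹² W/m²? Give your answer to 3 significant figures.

0.100 W/m²

L = 10·log₁₀(I/I₀) ⇒ I = I₀·10^(L/10) = 10⁻¹² × 10^11.00.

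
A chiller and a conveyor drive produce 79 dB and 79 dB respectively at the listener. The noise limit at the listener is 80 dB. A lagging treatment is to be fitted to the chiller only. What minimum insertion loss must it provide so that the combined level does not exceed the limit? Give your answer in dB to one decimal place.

5.9 dB

The untreated sources together contribute 10^(79/10) = 7.943e+07, i.e. 79.00 dB.
The limit corresponds to 10^(80/10) = 1.000e+08; subtracting the fixed part leaves 2.057e+07 for the chiller, i.e. 73.13 dB.
So the chiller must be reduced from 79 to 73.13 dB: IL = 5.87 dB.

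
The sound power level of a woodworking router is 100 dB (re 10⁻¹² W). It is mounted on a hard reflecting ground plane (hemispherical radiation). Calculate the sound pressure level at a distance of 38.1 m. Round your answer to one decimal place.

L_p = L_w − 10·log₁₀(2π·r²) with r = 38.1 m.
2π·r² = 9121 m², 10·log₁₀ of that is 39.600 dB.
L_p = 100 − 39.600 = 60.40 dB.

60.4 dB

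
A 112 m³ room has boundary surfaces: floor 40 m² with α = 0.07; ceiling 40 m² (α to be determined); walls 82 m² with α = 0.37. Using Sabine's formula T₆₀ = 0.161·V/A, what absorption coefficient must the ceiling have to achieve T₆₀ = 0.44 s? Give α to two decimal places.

0.20

Required total absorption A = 0.161·112/0.44 = 40.98 m².
Absorption from the other surfaces = 40·0.07 + 82·0.37 = 33.14 m², so the ceiling must supply 7.84 m² over 40 m².
α = 7.84/40 = 0.196.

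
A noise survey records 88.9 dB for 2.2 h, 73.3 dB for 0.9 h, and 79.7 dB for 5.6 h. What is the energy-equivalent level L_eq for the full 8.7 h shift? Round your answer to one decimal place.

84.1 dB

L_eq = 10·log₁₀[(1/T)·Σ tᵢ·10^(Lᵢ/10)] with T = 8.7 h.
Σ tᵢ·10^(Lᵢ/10) = 2.2·10^(88.9/10) + 0.9·10^(73.3/10) + 5.6·10^(79.7/10) = 2.250e+09.
L_eq = 10·log₁₀(2.250e+09/8.7) = 84.13 dB.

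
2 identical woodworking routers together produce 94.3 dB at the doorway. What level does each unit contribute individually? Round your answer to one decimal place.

91.3 dB

2 equal contributions raise the level by 10·log₁₀ 2 = 3.010 dB, so each unit alone gives 94.3 − 3.010.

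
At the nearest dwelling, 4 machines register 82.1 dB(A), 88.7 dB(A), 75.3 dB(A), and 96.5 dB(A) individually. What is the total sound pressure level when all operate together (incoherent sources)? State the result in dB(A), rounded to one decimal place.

Incoherent sources combine by intensity addition: L_total = 10·log₁₀(Σ 10^(L_i/10)).
Σ 10^(L/10) = 10^(82.1/10) + 10^(88.7/10) + 10^(75.3/10) + 10^(96.5/10) = 5.404e+09.
L_total = 10·log₁₀(5.404e+09) = 97.33 dB(A).

97.3 dB(A)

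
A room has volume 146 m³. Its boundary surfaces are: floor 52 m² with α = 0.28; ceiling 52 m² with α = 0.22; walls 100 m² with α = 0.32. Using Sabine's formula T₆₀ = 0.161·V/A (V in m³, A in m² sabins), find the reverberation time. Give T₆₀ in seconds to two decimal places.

Total absorption A = 52·0.28 + 52·0.22 + 100·0.32 = 58.00 m² sabins.
T₆₀ = 0.161·V/A = 0.161·146/58.00 = 0.405 s.

0.41 s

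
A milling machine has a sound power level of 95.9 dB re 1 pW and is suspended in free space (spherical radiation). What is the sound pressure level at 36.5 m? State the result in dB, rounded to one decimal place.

53.7 dB

The power spreads over a sphere of area 4π·r², so L_p = L_w − 10·log₁₀(4π·r²).
4π·r² = 1.674e+04 m², 10·log₁₀ of that is 42.238 dB.
L_p = 95.9 − 42.238 = 53.66 dB.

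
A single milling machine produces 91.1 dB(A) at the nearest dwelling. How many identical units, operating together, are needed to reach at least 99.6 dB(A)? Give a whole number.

8

Need L₁ + 10·log₁₀ N ≥ 99.6, i.e. log₁₀ N ≥ 0.85.
N ≥ 10^(8.5/10) = 7.079, so N = 8.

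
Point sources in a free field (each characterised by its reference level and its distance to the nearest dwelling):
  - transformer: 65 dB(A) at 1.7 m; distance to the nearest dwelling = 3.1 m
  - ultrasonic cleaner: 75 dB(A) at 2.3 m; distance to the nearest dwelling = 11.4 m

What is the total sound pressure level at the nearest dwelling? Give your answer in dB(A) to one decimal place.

First find each source's level at the receiver (point-source: −20·log₁₀(r/r_ref)), then combine on an intensity basis.
transformer: 65 − 20·log₁₀(3.1/1.7) = 65 − 5.22 = 59.78 dB(A).
ultrasonic cleaner: 75 − 20·log₁₀(11.4/2.3) = 75 − 13.90 = 61.10 dB(A).
Σ 10^(L/10) = 2.238e+06 → L_total = 10·log₁₀(2.238e+06) = 63.50 dB(A).

63.5 dB(A)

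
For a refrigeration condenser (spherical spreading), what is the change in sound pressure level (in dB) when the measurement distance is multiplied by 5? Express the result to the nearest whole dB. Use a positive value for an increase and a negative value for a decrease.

-14 dB

Point-source spreading: ΔL = −20·log₁₀(r₂/r₁).
ΔL = −20·log₁₀(5) = -13.98 dB.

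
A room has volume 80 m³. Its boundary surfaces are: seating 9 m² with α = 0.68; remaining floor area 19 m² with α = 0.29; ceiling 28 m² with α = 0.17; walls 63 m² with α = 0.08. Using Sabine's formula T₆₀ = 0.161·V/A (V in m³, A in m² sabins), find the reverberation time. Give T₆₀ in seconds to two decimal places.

Summing Sᵢαᵢ: 9·0.68 + 19·0.29 + 28·0.17 + 63·0.08 = 21.43 m².
T₆₀ = 0.161 × 80 / 21.43 = 0.601 s.

0.60 s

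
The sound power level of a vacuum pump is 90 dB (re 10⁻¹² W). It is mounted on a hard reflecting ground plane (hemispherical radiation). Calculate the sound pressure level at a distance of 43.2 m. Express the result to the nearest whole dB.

Free-field hemispherical radiation: L_p = L_w − 10·log₁₀(2π·r²), r = 43.2 m.
2π·r² = 1.173e+04 m², 10·log₁₀ of that is 40.691 dB.
L_p = 90 − 40.691 = 49.31 dB.

49 dB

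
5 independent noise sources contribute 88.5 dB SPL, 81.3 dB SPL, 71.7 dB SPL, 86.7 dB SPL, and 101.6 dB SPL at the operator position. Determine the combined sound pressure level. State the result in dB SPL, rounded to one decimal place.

For uncorrelated sources the intensities add, so convert each level to linear form, sum, and take 10·log₁₀ of the total.
Σ 10^(L/10) = 10^(88.5/10) + 10^(81.3/10) + 10^(71.7/10) + 10^(86.7/10) + 10^(101.6/10) = 1.578e+10.
L_total = 10·log₁₀(1.578e+10) = 101.98 dB SPL.

102.0 dB SPL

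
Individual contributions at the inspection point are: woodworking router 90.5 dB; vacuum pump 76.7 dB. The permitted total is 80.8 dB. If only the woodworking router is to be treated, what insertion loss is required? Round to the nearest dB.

The untreated sources together contribute 10^(76.7/10) = 4.677e+07, i.e. 76.70 dB.
To meet 80.8 dB overall, the treated woodworking router may contribute at most 10^(80.8/10) − 4.677e+07 = 7.345e+07, i.e. 78.66 dB.
So the woodworking router must be reduced from 90.5 to 78.66 dB: IL = 11.84 dB.

12 dB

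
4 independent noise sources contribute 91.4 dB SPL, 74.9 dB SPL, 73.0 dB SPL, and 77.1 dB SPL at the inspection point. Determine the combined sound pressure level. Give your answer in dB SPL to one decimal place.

91.7 dB SPL

Incoherent sources combine by intensity addition: L_total = 10·log₁₀(Σ 10^(L_i/10)).
Σ 10^(L/10) = 10^(91.4/10) + 10^(74.9/10) + 10^(73.0/10) + 10^(77.1/10) = 1.483e+09.
L_total = 10·log₁₀(1.483e+09) = 91.71 dB SPL.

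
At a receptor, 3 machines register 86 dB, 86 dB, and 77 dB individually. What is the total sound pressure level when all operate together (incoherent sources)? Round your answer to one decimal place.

89.3 dB

For uncorrelated sources the intensities add, so convert each level to linear form, sum, and take 10·log₁₀ of the total.
Σ 10^(L/10) = 10^(86/10) + 10^(86/10) + 10^(77/10) = 8.463e+08.
L_total = 10·log₁₀(8.463e+08) = 89.28 dB.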